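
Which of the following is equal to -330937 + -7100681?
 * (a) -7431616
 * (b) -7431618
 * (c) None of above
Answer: b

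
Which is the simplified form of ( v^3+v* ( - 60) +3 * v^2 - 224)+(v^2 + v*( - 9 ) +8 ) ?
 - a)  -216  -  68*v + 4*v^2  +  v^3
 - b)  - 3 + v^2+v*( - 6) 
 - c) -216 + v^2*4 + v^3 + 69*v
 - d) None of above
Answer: d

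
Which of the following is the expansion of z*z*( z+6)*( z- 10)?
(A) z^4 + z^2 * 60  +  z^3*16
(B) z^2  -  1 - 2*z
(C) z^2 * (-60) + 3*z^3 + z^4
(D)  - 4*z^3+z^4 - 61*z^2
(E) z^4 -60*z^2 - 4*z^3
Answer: E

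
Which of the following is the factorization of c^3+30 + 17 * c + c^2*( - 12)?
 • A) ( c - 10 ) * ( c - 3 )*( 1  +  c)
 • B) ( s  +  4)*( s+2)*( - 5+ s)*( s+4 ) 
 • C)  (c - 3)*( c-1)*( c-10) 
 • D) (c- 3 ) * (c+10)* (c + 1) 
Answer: A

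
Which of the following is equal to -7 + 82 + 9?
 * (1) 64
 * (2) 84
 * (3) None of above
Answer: 2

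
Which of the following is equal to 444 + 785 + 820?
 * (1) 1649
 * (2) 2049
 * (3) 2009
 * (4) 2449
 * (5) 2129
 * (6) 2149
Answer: 2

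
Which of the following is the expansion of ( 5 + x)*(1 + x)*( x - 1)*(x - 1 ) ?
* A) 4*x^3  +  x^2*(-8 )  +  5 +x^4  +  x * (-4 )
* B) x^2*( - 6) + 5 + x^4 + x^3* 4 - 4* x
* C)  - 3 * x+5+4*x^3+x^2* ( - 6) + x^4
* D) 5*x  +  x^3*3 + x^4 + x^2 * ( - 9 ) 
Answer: B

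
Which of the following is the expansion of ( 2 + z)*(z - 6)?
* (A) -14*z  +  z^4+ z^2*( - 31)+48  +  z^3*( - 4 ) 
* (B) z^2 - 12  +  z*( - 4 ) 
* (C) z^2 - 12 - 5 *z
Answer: B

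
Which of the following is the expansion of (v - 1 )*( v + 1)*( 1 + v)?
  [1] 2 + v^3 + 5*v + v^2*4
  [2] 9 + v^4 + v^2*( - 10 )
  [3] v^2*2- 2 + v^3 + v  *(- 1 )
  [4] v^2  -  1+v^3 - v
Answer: 4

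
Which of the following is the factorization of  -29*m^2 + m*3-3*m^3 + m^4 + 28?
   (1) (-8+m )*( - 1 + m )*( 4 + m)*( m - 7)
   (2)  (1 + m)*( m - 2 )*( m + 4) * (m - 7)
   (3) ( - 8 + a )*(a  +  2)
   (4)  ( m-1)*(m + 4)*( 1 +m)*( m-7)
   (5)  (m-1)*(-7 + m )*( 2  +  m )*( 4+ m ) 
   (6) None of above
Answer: 4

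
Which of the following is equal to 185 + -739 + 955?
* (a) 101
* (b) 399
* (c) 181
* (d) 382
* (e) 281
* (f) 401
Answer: f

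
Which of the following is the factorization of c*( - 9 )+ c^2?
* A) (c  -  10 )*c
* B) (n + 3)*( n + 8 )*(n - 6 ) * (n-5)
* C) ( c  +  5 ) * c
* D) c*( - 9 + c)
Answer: D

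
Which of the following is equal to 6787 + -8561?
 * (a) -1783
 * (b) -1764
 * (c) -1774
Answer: c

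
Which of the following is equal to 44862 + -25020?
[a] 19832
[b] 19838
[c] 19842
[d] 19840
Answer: c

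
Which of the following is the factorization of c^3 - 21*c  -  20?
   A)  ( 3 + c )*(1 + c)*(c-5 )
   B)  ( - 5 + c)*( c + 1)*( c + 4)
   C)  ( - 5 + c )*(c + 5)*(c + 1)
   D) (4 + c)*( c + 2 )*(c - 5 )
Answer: B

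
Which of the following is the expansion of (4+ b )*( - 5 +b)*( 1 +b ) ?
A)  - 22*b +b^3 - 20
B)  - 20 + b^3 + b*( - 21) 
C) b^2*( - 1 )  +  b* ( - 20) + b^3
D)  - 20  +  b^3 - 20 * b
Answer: B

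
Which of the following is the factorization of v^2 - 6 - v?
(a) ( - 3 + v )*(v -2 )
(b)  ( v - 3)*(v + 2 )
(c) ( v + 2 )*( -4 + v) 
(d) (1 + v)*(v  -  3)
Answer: b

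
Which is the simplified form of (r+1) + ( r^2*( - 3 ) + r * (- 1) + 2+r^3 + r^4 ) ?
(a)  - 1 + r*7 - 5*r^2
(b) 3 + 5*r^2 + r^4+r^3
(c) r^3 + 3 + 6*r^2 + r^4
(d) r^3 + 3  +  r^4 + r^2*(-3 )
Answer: d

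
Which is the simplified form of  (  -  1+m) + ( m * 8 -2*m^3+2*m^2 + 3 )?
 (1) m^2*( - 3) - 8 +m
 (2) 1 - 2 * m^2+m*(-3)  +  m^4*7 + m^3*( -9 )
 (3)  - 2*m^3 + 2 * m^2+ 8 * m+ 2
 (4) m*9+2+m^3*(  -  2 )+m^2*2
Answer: 4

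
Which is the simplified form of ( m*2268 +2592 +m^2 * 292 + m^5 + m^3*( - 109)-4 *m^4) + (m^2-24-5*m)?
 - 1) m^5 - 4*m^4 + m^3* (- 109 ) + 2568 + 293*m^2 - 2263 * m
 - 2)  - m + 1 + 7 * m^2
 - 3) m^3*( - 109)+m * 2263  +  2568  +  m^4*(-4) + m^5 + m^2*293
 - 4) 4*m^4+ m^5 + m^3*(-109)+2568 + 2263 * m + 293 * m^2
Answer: 3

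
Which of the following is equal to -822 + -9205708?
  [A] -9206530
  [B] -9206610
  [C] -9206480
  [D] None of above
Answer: A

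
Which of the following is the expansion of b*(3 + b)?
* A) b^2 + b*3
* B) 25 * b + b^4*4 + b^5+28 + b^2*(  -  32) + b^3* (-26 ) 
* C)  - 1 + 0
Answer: A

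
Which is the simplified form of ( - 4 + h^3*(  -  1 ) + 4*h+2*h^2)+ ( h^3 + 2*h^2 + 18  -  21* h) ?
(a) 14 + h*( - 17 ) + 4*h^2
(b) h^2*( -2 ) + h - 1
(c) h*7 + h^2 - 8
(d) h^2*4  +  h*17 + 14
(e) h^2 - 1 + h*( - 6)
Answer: a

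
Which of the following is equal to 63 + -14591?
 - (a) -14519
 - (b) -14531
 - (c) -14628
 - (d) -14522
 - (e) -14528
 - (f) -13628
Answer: e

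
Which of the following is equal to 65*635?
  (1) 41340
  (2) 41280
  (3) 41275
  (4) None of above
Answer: 3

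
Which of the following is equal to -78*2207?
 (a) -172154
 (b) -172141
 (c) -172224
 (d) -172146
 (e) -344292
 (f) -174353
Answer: d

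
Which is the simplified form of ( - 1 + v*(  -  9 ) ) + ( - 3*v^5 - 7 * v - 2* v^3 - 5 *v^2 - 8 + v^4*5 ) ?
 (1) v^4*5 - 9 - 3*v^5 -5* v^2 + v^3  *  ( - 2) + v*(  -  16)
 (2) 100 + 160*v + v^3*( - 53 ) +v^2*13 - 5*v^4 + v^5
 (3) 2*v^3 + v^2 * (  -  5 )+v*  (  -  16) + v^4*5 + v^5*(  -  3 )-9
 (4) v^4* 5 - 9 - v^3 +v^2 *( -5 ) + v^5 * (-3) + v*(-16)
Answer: 1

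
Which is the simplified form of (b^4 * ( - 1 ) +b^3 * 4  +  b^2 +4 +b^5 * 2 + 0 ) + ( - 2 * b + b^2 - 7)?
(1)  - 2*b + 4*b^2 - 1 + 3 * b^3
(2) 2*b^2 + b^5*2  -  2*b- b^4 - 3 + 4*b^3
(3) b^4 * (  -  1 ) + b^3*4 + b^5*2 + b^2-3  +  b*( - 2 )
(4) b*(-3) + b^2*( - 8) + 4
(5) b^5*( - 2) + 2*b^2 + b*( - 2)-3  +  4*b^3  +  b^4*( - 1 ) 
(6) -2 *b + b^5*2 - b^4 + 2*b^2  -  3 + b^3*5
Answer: 2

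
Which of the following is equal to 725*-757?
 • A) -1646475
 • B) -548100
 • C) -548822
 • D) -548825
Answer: D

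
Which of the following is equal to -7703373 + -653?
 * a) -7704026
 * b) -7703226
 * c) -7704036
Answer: a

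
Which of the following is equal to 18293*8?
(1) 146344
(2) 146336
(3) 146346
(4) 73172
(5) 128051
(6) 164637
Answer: 1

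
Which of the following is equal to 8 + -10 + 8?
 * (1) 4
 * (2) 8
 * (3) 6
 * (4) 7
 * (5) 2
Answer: 3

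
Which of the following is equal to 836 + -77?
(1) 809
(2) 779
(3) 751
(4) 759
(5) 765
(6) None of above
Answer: 4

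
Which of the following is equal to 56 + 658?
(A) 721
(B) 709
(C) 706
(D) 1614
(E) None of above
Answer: E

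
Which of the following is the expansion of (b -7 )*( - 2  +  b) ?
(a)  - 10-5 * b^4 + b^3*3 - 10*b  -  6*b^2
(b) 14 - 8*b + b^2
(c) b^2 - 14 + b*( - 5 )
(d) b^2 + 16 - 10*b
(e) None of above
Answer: e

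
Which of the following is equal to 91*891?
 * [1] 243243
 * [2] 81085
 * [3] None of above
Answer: 3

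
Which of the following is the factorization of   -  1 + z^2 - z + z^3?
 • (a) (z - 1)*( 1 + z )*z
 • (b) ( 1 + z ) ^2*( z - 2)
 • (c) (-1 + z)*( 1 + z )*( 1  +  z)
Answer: c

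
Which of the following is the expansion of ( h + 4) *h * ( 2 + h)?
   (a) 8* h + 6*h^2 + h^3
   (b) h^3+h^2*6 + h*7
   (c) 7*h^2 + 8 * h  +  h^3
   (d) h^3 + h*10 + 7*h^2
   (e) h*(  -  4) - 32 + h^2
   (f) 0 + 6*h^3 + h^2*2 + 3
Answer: a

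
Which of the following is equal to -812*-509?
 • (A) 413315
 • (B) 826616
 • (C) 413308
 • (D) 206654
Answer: C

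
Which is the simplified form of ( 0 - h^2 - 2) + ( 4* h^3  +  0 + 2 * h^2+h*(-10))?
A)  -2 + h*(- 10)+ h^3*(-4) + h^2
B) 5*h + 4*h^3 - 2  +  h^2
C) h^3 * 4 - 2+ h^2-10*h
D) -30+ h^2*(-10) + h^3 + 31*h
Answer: C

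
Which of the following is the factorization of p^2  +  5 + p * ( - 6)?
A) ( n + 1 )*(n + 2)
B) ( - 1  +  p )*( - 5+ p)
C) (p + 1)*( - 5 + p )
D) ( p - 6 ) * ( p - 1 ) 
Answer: B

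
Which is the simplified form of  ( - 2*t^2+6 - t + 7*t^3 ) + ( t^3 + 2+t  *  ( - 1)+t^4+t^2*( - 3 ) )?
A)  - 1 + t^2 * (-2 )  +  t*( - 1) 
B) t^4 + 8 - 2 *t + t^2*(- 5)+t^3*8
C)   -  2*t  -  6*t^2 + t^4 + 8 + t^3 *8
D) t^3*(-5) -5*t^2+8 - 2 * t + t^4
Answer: B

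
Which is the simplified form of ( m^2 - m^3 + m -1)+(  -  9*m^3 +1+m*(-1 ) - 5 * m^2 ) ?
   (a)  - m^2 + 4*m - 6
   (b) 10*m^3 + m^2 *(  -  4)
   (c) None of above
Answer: c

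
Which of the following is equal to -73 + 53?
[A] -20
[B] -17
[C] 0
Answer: A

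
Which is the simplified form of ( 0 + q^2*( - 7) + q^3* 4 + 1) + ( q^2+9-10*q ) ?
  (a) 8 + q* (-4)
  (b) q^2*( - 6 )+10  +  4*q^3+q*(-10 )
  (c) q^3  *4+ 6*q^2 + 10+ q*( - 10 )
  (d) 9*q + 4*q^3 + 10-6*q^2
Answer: b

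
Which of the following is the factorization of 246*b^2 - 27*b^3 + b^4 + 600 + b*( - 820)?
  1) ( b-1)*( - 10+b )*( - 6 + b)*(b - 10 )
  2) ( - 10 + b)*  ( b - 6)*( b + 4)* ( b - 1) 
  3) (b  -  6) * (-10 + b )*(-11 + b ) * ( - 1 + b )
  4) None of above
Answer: 1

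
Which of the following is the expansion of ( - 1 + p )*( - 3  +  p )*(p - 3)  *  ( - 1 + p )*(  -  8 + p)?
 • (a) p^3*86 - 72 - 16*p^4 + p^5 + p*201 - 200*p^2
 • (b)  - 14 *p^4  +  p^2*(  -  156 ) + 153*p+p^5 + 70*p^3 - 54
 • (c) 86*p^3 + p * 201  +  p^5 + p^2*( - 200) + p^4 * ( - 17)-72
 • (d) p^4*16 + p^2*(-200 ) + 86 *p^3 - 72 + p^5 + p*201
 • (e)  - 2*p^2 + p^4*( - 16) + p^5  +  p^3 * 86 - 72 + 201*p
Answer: a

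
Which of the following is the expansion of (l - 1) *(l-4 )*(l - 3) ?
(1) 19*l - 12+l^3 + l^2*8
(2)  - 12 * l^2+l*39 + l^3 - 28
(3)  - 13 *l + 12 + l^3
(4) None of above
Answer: 4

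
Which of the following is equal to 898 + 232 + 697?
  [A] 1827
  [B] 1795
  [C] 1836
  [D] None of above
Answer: A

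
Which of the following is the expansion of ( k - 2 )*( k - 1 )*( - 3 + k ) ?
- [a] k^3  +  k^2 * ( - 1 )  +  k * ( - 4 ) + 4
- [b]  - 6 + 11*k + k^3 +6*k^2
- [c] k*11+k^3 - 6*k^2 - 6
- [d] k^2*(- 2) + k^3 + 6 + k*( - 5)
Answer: c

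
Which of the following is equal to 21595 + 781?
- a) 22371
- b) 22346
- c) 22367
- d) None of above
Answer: d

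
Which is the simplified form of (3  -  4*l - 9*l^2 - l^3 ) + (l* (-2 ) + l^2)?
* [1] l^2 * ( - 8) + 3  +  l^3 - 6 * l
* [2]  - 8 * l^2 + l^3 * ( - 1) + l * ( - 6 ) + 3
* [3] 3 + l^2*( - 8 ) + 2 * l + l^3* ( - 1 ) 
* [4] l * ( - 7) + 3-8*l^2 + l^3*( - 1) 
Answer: 2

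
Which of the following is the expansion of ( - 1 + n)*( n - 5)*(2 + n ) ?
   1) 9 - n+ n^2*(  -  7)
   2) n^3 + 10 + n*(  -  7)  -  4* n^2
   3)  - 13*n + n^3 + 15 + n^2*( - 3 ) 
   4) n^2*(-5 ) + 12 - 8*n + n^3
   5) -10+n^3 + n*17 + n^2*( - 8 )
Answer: 2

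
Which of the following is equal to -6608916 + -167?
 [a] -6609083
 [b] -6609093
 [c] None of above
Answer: a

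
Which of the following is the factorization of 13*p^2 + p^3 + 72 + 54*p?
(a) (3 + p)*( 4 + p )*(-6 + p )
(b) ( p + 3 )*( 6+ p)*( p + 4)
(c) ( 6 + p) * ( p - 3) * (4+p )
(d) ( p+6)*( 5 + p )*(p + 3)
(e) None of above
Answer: b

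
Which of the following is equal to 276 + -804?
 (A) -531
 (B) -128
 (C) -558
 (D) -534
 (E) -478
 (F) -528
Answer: F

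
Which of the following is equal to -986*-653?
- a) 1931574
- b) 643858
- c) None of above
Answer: b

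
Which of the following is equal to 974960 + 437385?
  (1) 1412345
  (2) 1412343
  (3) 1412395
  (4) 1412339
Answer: 1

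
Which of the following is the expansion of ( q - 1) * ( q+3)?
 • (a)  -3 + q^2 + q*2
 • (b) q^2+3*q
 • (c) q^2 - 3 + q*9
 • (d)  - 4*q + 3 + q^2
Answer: a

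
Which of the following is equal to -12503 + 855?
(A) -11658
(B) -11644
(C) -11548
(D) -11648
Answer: D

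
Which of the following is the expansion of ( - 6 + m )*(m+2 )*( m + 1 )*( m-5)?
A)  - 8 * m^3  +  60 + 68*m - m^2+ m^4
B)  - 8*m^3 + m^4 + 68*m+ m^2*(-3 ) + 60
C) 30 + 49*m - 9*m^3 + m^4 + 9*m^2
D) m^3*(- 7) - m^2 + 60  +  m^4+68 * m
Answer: A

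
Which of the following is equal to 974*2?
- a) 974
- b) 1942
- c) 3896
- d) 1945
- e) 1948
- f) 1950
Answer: e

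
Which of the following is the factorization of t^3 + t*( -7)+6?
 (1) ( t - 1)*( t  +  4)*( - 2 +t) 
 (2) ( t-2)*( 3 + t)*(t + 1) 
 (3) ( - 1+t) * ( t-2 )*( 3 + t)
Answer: 3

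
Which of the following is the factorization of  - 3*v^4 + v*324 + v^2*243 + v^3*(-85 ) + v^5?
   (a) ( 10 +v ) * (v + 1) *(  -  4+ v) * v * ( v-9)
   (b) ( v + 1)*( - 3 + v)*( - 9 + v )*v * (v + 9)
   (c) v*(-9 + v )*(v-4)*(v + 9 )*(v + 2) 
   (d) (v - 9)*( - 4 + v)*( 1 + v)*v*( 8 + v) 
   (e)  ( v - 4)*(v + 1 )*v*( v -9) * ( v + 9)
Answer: e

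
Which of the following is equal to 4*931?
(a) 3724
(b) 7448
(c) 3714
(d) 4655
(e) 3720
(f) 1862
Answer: a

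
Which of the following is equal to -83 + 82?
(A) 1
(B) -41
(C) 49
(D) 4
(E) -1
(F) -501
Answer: E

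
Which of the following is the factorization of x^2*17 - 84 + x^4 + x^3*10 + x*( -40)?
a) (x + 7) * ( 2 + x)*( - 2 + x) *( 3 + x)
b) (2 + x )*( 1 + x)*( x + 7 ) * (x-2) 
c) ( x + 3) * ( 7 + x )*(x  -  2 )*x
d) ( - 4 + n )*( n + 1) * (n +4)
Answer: a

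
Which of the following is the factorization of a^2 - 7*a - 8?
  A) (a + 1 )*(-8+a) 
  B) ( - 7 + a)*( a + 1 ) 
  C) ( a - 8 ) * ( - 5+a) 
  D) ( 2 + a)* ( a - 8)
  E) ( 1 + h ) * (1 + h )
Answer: A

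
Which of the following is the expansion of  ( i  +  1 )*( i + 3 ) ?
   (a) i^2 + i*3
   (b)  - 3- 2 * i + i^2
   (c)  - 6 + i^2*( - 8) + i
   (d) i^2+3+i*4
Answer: d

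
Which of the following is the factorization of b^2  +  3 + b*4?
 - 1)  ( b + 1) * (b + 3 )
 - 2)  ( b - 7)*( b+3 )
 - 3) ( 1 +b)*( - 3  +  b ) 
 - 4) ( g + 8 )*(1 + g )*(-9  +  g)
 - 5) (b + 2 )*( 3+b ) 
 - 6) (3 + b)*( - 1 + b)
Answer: 1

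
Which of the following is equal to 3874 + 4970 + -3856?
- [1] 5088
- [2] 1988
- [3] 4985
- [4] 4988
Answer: 4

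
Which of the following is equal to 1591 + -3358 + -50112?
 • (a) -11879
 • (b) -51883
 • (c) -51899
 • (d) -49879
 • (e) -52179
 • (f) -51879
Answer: f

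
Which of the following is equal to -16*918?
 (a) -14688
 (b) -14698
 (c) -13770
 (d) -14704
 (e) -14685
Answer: a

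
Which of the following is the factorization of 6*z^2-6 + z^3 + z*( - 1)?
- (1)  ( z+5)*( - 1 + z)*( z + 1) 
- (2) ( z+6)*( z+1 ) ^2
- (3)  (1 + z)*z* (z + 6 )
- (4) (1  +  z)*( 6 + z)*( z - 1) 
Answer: 4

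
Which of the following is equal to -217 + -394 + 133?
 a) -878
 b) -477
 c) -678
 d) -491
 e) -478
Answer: e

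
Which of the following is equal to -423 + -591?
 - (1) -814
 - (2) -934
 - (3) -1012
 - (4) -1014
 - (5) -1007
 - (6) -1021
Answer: 4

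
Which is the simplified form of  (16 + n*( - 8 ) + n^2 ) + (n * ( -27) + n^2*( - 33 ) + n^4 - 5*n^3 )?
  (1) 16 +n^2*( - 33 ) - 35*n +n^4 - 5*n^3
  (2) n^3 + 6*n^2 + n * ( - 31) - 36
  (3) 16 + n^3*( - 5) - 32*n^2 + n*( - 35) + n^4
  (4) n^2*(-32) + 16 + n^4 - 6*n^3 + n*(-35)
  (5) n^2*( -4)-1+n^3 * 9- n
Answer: 3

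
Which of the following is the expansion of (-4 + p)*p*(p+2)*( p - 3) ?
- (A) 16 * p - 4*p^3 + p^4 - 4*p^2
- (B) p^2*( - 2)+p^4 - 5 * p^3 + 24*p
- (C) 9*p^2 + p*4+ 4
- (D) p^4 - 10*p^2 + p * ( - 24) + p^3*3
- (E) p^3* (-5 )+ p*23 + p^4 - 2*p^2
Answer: B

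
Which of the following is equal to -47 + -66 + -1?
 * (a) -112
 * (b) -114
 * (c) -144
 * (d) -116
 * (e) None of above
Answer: b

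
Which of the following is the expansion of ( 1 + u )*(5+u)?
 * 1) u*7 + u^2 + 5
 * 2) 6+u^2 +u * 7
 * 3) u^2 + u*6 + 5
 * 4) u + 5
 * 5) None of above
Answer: 3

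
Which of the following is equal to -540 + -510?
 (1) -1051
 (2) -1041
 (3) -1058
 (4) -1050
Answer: 4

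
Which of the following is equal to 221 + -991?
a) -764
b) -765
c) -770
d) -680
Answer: c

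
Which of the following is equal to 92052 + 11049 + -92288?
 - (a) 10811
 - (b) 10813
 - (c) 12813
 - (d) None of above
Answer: b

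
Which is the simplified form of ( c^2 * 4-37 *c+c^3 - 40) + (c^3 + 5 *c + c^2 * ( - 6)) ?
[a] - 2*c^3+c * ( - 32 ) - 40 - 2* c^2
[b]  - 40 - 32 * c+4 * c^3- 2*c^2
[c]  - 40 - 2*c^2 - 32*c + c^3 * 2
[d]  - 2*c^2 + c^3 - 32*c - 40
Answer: c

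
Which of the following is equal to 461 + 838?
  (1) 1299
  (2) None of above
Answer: 1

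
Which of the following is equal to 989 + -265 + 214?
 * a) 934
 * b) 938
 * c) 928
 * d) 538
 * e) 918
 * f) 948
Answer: b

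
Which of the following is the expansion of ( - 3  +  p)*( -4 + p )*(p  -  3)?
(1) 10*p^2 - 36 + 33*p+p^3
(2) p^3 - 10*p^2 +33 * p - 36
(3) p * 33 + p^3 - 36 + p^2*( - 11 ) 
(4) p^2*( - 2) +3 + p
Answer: 2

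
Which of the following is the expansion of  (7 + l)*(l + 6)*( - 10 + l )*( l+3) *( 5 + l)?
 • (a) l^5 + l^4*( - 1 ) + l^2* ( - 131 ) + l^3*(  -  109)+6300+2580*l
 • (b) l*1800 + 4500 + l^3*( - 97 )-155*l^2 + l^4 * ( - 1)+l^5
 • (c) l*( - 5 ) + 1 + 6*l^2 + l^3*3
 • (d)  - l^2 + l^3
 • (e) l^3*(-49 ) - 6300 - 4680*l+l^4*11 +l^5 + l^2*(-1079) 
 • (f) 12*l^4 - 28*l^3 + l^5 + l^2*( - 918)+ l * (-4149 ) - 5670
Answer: e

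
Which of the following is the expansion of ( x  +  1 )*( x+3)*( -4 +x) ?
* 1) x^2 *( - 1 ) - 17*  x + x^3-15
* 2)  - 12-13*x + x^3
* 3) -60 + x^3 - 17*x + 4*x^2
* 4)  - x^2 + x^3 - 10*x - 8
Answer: 2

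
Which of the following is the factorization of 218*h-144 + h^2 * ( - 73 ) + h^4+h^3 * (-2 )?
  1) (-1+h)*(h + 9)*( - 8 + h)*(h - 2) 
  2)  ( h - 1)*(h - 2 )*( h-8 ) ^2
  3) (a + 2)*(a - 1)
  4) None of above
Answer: 1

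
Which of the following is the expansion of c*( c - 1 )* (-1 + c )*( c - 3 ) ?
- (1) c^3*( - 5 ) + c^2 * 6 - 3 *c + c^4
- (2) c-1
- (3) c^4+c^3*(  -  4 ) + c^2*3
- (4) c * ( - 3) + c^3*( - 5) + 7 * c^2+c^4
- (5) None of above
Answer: 4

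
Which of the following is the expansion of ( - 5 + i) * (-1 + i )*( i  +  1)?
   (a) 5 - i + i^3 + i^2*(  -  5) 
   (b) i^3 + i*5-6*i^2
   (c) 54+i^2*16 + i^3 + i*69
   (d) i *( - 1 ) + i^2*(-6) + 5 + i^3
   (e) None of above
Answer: a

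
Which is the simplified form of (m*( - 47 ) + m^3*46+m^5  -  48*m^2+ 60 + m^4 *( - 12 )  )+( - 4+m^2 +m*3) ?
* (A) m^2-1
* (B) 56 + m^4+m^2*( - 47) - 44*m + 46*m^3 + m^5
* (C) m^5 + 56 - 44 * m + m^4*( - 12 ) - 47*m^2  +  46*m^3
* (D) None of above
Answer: C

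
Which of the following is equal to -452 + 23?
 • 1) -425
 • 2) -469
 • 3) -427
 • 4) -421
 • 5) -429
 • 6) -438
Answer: 5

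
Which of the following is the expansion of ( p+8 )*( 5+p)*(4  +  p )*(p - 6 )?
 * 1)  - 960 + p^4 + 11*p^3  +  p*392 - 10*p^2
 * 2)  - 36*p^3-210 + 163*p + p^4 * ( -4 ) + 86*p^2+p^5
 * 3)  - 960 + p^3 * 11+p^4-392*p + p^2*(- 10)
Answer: 3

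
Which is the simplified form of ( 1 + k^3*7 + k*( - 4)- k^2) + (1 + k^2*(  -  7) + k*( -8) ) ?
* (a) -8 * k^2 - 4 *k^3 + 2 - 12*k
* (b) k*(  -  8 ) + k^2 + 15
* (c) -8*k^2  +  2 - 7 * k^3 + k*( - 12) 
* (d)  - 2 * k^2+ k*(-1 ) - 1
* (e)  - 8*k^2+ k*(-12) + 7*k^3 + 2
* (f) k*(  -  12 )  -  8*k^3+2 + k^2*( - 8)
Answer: e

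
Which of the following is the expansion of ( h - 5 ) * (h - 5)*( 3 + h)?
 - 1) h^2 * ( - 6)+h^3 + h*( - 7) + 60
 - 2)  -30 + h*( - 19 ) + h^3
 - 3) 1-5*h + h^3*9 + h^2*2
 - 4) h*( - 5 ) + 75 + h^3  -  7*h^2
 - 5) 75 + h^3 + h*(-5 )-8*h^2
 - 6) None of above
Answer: 4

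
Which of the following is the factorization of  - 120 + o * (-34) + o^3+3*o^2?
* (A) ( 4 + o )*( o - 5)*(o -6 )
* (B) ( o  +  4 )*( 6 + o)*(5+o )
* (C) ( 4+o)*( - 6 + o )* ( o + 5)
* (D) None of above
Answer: C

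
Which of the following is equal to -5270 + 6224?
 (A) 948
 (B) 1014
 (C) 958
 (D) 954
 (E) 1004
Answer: D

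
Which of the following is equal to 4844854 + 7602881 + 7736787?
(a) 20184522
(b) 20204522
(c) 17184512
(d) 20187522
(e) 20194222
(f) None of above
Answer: a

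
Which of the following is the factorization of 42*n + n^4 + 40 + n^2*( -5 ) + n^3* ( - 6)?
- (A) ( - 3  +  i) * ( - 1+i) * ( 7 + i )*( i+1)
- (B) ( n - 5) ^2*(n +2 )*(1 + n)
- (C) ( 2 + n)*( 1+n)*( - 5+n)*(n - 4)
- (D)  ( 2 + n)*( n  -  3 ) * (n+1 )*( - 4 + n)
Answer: C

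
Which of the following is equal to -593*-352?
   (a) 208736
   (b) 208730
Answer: a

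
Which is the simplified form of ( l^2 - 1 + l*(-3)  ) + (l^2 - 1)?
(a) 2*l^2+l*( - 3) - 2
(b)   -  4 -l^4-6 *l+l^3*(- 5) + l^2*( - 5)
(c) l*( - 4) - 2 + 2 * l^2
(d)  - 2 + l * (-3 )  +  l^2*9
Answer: a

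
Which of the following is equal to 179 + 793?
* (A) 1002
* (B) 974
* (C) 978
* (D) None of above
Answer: D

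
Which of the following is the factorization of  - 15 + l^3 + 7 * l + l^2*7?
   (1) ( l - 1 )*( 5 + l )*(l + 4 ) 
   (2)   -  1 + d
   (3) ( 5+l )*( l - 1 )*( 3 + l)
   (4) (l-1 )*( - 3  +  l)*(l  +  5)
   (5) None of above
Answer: 3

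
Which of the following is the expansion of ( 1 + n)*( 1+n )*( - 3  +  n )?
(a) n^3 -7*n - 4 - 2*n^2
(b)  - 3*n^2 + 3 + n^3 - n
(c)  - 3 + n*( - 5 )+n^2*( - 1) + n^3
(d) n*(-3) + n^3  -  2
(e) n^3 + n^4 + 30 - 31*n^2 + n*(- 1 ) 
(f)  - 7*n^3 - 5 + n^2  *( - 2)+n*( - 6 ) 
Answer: c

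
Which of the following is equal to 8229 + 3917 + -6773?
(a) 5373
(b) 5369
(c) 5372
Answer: a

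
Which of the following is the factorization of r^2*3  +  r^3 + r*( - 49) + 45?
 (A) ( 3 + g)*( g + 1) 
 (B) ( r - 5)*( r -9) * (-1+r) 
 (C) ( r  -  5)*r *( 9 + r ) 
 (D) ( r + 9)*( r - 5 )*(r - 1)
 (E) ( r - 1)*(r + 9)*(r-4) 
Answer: D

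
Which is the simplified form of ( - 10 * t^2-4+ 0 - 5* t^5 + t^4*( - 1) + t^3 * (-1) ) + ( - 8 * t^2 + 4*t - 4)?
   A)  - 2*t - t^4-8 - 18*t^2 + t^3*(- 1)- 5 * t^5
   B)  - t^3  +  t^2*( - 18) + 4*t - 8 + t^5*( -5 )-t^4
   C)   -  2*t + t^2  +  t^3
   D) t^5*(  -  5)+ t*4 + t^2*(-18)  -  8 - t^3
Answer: B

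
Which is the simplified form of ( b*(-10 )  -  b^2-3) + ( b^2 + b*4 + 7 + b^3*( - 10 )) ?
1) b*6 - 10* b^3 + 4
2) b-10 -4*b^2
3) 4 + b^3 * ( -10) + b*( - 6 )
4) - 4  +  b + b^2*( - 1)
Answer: 3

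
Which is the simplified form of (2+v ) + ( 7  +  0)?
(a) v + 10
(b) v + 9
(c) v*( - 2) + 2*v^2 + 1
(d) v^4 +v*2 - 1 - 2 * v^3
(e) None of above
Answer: b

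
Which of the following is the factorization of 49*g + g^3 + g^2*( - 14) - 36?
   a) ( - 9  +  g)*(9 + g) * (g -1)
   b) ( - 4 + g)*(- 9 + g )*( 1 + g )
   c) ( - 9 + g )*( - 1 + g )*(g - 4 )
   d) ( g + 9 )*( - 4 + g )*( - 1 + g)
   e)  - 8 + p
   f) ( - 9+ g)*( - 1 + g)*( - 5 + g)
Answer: c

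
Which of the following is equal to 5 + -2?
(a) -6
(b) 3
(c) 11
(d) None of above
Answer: b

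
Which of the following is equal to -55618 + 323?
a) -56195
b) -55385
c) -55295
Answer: c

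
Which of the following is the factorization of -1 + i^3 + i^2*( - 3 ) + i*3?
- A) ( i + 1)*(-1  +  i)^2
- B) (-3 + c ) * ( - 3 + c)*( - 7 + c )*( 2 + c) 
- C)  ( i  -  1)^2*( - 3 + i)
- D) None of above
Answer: D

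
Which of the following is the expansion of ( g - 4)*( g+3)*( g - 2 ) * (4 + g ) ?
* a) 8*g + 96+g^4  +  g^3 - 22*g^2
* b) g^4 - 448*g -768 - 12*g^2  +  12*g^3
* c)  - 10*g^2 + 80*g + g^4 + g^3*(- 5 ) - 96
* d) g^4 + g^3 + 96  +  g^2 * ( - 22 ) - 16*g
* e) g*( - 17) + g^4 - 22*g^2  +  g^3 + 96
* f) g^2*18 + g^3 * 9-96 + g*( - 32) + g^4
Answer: d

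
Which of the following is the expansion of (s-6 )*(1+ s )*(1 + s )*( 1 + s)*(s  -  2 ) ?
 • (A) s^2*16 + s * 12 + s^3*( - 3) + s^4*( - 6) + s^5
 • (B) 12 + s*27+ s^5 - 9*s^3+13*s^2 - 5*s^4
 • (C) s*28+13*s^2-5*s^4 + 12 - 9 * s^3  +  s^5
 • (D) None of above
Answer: C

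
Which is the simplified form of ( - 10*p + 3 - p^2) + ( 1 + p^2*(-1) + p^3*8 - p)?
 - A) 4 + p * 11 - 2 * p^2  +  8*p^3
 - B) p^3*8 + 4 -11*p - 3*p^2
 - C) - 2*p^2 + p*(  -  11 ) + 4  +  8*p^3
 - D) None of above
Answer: C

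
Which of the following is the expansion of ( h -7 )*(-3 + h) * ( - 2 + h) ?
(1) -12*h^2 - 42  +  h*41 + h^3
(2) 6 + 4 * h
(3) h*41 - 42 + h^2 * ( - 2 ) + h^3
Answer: 1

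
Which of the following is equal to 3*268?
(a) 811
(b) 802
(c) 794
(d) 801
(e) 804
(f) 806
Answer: e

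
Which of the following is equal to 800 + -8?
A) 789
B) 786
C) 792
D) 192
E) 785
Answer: C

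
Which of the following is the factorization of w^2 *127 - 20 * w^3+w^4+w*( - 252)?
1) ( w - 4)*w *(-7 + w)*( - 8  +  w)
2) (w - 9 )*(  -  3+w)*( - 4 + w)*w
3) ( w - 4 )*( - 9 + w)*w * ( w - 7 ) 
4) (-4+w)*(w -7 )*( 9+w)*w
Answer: 3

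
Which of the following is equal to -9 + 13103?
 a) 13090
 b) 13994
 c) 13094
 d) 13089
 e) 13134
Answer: c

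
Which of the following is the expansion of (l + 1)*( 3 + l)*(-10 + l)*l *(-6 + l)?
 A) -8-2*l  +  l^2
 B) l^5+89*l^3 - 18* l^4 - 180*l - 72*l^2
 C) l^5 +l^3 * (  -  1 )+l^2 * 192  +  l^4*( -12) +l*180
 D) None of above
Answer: C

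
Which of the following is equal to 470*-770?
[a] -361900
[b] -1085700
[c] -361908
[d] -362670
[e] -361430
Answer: a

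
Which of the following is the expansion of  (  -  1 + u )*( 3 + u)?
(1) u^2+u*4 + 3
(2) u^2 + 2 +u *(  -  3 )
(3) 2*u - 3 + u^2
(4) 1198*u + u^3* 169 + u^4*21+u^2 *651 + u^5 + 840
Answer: 3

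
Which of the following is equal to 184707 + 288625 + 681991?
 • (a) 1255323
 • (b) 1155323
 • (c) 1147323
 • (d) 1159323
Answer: b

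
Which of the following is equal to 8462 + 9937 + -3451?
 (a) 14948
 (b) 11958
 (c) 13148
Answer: a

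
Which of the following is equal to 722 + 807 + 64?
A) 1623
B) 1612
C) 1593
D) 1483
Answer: C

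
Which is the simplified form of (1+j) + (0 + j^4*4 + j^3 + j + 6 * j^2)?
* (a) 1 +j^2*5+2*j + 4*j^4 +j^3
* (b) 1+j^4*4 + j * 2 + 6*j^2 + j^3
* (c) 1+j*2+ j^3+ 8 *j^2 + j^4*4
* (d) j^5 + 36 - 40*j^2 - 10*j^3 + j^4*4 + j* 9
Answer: b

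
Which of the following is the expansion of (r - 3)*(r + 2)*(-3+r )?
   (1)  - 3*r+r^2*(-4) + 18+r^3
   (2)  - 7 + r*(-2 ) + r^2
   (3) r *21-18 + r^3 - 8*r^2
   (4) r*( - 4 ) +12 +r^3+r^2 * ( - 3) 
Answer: 1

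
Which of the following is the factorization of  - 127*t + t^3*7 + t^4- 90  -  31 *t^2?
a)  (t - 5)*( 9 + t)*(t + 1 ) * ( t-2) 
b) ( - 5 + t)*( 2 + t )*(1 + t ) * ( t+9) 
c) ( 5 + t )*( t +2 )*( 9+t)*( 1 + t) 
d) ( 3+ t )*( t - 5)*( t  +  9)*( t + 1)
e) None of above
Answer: b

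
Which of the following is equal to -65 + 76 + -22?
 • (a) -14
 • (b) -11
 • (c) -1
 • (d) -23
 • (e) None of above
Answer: b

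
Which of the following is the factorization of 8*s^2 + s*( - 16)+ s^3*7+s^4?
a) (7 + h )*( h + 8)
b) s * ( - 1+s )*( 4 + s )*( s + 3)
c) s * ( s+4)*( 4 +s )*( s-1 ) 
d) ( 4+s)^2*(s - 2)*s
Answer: c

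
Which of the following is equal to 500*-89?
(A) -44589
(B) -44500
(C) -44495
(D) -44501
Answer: B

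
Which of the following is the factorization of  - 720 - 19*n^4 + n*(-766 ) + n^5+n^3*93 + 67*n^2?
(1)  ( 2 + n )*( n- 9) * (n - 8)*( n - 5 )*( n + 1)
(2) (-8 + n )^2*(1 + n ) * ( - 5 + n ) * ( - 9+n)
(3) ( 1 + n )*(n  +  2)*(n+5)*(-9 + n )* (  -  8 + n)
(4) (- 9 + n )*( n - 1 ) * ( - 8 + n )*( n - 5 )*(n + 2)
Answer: 1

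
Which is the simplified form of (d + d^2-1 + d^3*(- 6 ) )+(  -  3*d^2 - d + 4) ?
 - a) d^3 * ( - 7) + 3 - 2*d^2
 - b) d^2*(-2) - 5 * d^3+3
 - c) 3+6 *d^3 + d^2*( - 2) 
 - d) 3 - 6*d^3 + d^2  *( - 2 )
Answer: d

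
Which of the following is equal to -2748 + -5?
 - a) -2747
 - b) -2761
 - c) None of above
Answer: c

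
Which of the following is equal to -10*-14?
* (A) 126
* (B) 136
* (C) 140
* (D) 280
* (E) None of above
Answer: C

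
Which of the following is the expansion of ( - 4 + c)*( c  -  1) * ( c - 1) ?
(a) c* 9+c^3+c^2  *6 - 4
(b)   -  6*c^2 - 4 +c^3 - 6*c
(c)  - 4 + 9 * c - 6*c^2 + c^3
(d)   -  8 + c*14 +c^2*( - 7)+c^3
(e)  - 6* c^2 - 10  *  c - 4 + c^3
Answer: c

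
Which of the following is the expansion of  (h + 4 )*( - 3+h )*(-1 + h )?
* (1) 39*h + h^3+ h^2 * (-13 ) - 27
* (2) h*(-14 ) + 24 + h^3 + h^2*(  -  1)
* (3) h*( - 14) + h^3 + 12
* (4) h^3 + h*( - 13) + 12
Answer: 4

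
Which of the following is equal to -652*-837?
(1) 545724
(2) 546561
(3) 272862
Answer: 1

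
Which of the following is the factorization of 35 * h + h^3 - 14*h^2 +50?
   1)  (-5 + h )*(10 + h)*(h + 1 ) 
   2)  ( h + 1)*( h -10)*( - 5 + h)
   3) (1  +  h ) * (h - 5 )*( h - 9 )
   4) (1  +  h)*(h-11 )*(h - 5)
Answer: 2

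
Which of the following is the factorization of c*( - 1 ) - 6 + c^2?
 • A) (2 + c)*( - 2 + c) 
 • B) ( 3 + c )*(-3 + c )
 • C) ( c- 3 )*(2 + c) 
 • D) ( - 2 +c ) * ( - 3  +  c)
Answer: C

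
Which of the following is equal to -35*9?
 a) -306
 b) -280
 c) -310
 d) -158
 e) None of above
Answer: e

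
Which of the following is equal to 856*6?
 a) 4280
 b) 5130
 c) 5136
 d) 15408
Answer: c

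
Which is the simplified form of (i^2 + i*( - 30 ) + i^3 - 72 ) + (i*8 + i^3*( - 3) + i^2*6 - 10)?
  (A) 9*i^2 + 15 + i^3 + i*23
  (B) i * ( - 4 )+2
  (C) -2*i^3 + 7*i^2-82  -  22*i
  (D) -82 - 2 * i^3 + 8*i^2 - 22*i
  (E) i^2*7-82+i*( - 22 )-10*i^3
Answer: C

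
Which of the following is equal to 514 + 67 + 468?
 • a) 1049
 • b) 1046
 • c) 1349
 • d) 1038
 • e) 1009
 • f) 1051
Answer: a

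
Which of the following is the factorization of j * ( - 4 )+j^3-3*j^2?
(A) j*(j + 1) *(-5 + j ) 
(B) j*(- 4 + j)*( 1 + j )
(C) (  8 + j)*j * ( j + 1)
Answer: B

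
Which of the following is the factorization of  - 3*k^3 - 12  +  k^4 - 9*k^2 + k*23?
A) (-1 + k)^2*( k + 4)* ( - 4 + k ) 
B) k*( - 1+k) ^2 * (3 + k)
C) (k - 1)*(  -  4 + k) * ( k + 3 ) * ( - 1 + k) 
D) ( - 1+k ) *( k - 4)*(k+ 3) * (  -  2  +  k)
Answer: C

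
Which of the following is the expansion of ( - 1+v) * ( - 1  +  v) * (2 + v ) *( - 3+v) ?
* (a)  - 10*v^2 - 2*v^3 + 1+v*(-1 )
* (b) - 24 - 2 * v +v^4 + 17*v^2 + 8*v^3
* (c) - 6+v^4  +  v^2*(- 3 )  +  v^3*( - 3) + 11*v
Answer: c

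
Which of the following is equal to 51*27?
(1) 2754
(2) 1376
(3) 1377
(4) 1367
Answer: 3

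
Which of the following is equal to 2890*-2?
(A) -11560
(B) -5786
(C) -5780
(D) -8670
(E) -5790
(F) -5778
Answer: C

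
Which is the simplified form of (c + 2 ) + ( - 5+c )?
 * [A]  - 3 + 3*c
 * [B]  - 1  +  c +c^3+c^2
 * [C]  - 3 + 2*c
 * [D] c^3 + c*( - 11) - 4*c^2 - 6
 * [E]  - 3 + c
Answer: C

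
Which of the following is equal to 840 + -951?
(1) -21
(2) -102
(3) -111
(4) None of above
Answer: 3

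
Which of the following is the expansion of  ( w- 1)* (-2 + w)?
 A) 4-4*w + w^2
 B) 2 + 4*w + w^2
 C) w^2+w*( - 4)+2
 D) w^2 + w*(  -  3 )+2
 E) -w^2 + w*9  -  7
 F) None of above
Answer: D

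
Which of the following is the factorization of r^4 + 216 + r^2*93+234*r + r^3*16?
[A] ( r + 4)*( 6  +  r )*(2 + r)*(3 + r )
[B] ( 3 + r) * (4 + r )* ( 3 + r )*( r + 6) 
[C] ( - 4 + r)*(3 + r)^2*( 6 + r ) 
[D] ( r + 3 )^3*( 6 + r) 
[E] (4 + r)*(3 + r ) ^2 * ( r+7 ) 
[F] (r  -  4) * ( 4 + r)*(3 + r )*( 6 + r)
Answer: B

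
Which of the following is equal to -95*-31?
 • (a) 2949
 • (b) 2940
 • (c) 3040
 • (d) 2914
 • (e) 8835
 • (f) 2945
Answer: f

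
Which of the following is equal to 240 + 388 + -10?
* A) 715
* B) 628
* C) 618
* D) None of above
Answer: C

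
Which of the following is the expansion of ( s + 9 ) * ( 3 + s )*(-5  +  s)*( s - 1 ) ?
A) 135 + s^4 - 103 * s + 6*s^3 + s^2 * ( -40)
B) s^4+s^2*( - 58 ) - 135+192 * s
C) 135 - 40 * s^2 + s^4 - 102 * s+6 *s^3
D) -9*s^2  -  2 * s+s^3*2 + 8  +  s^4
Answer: C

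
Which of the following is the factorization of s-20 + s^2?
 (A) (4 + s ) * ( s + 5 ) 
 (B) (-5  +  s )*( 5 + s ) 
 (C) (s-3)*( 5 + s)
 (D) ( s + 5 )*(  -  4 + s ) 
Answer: D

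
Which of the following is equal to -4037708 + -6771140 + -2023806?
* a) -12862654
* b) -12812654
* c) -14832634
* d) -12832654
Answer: d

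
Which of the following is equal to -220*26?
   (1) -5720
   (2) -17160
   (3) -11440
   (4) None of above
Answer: 1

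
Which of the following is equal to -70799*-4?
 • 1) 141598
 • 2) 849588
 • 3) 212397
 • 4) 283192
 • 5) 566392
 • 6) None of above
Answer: 6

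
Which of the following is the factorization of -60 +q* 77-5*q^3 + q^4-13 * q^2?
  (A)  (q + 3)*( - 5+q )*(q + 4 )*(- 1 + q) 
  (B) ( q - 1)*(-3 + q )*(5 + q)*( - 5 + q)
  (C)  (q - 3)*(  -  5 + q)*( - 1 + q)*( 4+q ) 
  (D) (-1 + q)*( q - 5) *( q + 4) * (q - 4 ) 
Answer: C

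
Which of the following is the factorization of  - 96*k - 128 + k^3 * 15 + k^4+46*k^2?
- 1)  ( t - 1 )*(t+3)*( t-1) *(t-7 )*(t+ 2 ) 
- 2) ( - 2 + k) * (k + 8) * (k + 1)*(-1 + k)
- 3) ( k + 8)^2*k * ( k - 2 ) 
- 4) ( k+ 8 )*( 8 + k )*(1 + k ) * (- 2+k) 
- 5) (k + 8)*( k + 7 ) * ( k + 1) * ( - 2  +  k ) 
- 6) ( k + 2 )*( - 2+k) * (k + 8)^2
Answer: 4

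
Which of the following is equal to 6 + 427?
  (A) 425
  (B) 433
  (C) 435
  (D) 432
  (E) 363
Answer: B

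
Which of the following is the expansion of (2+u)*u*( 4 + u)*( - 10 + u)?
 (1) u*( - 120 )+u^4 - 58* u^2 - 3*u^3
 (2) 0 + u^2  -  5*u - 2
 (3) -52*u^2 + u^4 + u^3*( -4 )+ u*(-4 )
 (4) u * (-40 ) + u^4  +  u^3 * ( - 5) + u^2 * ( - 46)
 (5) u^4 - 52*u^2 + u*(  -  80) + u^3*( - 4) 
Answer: 5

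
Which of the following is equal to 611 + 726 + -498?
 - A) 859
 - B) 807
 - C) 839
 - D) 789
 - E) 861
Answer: C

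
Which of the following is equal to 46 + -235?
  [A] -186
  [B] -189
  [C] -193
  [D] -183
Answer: B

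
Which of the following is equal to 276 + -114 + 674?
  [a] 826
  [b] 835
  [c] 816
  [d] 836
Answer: d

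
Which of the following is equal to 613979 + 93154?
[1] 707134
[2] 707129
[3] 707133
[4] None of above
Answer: 3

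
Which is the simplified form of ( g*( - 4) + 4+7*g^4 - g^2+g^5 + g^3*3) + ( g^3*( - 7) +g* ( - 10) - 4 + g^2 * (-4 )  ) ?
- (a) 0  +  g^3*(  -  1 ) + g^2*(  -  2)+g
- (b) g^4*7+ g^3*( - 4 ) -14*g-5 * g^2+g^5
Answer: b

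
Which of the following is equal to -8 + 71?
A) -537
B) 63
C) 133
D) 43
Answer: B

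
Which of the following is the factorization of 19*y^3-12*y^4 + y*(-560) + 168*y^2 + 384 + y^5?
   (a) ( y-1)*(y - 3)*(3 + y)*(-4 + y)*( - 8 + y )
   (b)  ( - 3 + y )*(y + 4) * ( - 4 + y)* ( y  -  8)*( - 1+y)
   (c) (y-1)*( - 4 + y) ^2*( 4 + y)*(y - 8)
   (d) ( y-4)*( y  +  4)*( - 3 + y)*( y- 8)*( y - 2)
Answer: b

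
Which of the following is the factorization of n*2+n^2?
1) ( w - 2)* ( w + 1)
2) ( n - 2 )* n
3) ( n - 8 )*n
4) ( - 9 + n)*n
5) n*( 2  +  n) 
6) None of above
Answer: 5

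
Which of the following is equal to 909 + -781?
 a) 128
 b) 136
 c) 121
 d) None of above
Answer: a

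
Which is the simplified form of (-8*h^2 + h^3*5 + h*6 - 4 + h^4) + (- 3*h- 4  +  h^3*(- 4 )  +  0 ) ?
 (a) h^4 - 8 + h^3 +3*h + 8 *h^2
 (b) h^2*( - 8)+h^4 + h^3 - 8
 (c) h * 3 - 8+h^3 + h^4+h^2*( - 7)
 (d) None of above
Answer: d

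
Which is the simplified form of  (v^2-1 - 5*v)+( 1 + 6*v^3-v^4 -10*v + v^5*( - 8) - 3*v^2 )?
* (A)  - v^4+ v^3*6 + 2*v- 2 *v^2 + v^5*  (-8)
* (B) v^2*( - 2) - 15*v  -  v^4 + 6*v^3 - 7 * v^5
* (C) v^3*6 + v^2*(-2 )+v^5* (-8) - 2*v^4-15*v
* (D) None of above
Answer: D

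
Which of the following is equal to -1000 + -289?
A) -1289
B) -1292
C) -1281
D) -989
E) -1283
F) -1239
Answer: A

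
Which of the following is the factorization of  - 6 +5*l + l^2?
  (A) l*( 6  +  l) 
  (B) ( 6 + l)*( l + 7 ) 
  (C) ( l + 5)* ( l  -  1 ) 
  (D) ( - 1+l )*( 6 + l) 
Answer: D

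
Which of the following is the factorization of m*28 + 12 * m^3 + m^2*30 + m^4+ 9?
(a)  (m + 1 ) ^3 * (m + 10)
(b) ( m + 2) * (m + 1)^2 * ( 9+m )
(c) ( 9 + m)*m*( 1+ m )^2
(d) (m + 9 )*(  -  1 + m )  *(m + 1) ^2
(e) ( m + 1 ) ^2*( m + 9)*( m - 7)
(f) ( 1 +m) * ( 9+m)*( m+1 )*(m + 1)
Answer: f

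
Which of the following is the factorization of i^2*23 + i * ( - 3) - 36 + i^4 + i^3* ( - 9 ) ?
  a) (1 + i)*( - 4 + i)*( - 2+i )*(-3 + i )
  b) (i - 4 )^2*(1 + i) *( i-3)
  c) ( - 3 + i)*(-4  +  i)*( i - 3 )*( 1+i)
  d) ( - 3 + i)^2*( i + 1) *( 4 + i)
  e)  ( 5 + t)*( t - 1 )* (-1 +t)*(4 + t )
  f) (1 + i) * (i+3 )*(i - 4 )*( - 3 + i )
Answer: c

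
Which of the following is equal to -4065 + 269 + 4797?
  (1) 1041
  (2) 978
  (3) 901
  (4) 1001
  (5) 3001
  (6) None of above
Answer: 4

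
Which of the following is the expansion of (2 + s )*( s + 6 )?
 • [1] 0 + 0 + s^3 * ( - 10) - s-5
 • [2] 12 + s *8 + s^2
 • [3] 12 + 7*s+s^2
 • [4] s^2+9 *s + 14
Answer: 2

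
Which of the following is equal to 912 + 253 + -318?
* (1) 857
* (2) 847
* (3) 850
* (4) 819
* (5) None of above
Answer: 2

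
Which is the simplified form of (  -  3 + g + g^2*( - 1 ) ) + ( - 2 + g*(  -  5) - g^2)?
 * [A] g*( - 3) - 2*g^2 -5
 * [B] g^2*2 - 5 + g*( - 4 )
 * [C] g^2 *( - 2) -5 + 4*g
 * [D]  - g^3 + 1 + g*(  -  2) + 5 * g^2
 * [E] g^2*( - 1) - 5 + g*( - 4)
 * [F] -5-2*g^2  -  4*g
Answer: F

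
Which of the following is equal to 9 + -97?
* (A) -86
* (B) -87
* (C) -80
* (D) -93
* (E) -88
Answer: E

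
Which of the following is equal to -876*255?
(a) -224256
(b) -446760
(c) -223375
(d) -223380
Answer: d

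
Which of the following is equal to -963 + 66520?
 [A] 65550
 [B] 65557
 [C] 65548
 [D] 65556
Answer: B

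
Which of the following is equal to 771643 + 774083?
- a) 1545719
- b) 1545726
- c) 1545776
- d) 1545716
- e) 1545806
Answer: b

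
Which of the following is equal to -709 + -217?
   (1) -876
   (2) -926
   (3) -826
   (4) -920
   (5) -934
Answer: 2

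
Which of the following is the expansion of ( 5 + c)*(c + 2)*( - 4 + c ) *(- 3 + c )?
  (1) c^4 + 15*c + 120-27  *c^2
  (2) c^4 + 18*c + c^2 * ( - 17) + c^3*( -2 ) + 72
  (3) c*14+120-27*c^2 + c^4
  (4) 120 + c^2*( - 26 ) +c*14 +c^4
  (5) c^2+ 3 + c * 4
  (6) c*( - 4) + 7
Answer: 3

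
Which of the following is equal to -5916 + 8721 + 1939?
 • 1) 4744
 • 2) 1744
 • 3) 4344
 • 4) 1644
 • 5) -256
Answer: 1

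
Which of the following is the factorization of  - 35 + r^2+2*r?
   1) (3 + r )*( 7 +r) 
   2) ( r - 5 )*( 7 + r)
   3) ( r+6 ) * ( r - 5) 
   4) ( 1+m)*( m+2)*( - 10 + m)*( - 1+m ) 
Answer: 2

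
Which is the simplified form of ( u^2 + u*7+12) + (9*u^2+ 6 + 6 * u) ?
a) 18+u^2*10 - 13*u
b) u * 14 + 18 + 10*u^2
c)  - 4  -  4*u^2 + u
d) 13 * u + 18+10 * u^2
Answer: d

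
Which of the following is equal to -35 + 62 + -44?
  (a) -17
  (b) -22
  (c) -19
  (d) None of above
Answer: a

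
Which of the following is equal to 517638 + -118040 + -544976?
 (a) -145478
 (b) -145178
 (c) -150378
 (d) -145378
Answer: d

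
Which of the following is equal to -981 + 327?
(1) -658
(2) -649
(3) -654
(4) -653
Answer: 3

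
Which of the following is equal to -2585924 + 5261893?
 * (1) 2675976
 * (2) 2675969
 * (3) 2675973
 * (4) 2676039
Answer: 2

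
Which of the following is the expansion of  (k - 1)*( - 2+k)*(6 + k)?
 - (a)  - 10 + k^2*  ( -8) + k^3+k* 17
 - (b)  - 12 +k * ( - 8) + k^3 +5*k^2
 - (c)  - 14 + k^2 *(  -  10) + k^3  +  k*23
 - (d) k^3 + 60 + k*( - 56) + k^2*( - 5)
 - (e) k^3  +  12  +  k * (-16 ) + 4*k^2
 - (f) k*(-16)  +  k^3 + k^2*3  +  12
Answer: f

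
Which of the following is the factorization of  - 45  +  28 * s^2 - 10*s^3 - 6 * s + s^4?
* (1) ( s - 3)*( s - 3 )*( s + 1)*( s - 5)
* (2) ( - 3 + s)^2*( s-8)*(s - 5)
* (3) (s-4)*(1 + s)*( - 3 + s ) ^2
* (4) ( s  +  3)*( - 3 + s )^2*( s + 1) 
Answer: 1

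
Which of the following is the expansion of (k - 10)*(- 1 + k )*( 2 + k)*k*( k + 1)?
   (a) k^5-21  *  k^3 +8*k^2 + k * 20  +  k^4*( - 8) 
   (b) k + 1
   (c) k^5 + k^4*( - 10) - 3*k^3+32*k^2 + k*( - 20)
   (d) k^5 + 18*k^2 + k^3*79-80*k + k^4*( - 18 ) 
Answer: a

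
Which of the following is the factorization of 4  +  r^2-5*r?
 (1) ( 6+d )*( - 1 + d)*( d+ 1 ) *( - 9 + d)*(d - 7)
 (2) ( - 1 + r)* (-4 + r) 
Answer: 2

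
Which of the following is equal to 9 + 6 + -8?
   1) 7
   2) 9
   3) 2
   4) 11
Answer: 1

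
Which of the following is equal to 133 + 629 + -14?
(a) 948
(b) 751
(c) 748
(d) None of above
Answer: c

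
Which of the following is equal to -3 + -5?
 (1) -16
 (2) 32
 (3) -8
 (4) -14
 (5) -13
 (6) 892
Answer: 3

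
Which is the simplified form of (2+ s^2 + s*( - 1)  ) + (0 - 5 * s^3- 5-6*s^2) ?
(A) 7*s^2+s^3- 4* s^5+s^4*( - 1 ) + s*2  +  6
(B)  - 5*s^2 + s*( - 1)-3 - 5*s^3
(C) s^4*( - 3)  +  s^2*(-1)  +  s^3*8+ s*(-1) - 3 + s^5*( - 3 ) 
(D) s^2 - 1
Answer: B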